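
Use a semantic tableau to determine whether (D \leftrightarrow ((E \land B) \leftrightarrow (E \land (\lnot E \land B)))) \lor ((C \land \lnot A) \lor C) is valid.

Assume the negation and expand:
Initial set: {\lnot ((D \leftrightarrow ((E \land B) \leftrightarrow (E \land (\lnot E \land B)))) \lor ((C \land \lnot A) \lor C))}.
\lnot ((D \leftrightarrow ((E \land B) \leftrightarrow (E \land (\lnot E \land B)))) \lor ((C \land \lnot A) \lor C)): α-rule — add \lnot (D \leftrightarrow ((E \land B) \leftrightarrow (E \land (\lnot E \land B)))), \lnot ((C \land \lnot A) \lor C).
\lnot ((C \land \lnot A) \lor C): α-rule — add \lnot (C \land \lnot A), \lnot C.
\lnot (D \leftrightarrow ((E \land B) \leftrightarrow (E \land (\lnot E \land B)))): β-rule — branch into D, \lnot ((E \land B) \leftrightarrow (E \land (\lnot E \land B)))  //  \lnot D, ((E \land B) \leftrightarrow (E \land (\lnot E \land B))).
  branch 1 (add D, \lnot ((E \land B) \leftrightarrow (E \land (\lnot E \land B)))):
    \lnot (C \land \lnot A): β-rule — branch into \lnot C  //  \lnot \lnot A.
      branch 1.1 (add \lnot C):
        \lnot ((E \land B) \leftrightarrow (E \land (\lnot E \land B))): β-rule — branch into (E \land B), \lnot (E \land (\lnot E \land B))  //  \lnot (E \land B), (E \land (\lnot E \land B)).
          branch 1.1.1 (add (E \land B), \lnot (E \land (\lnot E \land B))):
            (E \land B): α-rule — add E, B.
            \lnot (E \land (\lnot E \land B)): β-rule — branch into \lnot E  //  \lnot (\lnot E \land B).
              branch 1.1.1.1 (add \lnot E):
                × closes — contains both E and \lnot E.
              branch 1.1.1.2 (add \lnot (\lnot E \land B)):
                \lnot (\lnot E \land B): β-rule — branch into \lnot \lnot E  //  \lnot B.
                  branch 1.1.1.2.1 (add \lnot \lnot E):
                    ○ open, literals {B=1, C=0, D=1, E=1}.
                  branch 1.1.1.2.2 (add \lnot B):
                    × closes — contains both B and \lnot B.
          branch 1.1.2 (add \lnot (E \land B), (E \land (\lnot E \land B))):
            (E \land (\lnot E \land B)): α-rule — add E, (\lnot E \land B).
            (\lnot E \land B): α-rule — add \lnot E, B.
            × closes — contains both E and \lnot E.
      branch 1.2 (add \lnot \lnot A):
        \lnot ((E \land B) \leftrightarrow (E \land (\lnot E \land B))): β-rule — branch into (E \land B), \lnot (E \land (\lnot E \land B))  //  \lnot (E \land B), (E \land (\lnot E \land B)).
          branch 1.2.1 (add (E \land B), \lnot (E \land (\lnot E \land B))):
            (E \land B): α-rule — add E, B.
            \lnot (E \land (\lnot E \land B)): β-rule — branch into \lnot E  //  \lnot (\lnot E \land B).
              branch 1.2.1.1 (add \lnot E):
                × closes — contains both E and \lnot E.
              branch 1.2.1.2 (add \lnot (\lnot E \land B)):
                \lnot (\lnot E \land B): β-rule — branch into \lnot \lnot E  //  \lnot B.
                  branch 1.2.1.2.1 (add \lnot \lnot E):
                    ○ open, literals {A=1, B=1, C=0, D=1, E=1}.
                  branch 1.2.1.2.2 (add \lnot B):
                    × closes — contains both B and \lnot B.
          branch 1.2.2 (add \lnot (E \land B), (E \land (\lnot E \land B))):
            (E \land (\lnot E \land B)): α-rule — add E, (\lnot E \land B).
            (\lnot E \land B): α-rule — add \lnot E, B.
            × closes — contains both E and \lnot E.
  branch 2 (add \lnot D, ((E \land B) \leftrightarrow (E \land (\lnot E \land B)))):
    \lnot (C \land \lnot A): β-rule — branch into \lnot C  //  \lnot \lnot A.
      branch 2.1 (add \lnot C):
        ((E \land B) \leftrightarrow (E \land (\lnot E \land B))): β-rule — branch into (E \land B), (E \land (\lnot E \land B))  //  \lnot (E \land B), \lnot (E \land (\lnot E \land B)).
          branch 2.1.1 (add (E \land B), (E \land (\lnot E \land B))):
            (E \land B): α-rule — add E, B.
            (E \land (\lnot E \land B)): α-rule — add E, (\lnot E \land B).
            (\lnot E \land B): α-rule — add \lnot E, B.
            × closes — contains both E and \lnot E.
          branch 2.1.2 (add \lnot (E \land B), \lnot (E \land (\lnot E \land B))):
            \lnot (E \land B): β-rule — branch into \lnot E  //  \lnot B.
              branch 2.1.2.1 (add \lnot E):
                \lnot (E \land (\lnot E \land B)): β-rule — branch into \lnot E  //  \lnot (\lnot E \land B).
                  branch 2.1.2.1.1 (add \lnot E):
                    ○ open, literals {C=0, D=0, E=0}.
                  branch 2.1.2.1.2 (add \lnot (\lnot E \land B)):
                    \lnot (\lnot E \land B): β-rule — branch into \lnot \lnot E  //  \lnot B.
                      branch 2.1.2.1.2.1 (add \lnot \lnot E):
                        × closes — contains both E and \lnot E.
                      branch 2.1.2.1.2.2 (add \lnot B):
                        ○ open, literals {B=0, C=0, D=0, E=0}.
              branch 2.1.2.2 (add \lnot B):
                \lnot (E \land (\lnot E \land B)): β-rule — branch into \lnot E  //  \lnot (\lnot E \land B).
                  branch 2.1.2.2.1 (add \lnot E):
                    ○ open, literals {B=0, C=0, D=0, E=0}.
                  branch 2.1.2.2.2 (add \lnot (\lnot E \land B)):
                    \lnot (\lnot E \land B): β-rule — branch into \lnot \lnot E  //  \lnot B.
                      branch 2.1.2.2.2.1 (add \lnot \lnot E):
                        ○ open, literals {B=0, C=0, D=0, E=1}.
                      branch 2.1.2.2.2.2 (add \lnot B):
                        ○ open, literals {B=0, C=0, D=0}.
      branch 2.2 (add \lnot \lnot A):
        ((E \land B) \leftrightarrow (E \land (\lnot E \land B))): β-rule — branch into (E \land B), (E \land (\lnot E \land B))  //  \lnot (E \land B), \lnot (E \land (\lnot E \land B)).
          branch 2.2.1 (add (E \land B), (E \land (\lnot E \land B))):
            (E \land B): α-rule — add E, B.
            (E \land (\lnot E \land B)): α-rule — add E, (\lnot E \land B).
            (\lnot E \land B): α-rule — add \lnot E, B.
            × closes — contains both E and \lnot E.
          branch 2.2.2 (add \lnot (E \land B), \lnot (E \land (\lnot E \land B))):
            \lnot (E \land B): β-rule — branch into \lnot E  //  \lnot B.
              branch 2.2.2.1 (add \lnot E):
                \lnot (E \land (\lnot E \land B)): β-rule — branch into \lnot E  //  \lnot (\lnot E \land B).
                  branch 2.2.2.1.1 (add \lnot E):
                    ○ open, literals {A=1, C=0, D=0, E=0}.
                  branch 2.2.2.1.2 (add \lnot (\lnot E \land B)):
                    \lnot (\lnot E \land B): β-rule — branch into \lnot \lnot E  //  \lnot B.
                      branch 2.2.2.1.2.1 (add \lnot \lnot E):
                        × closes — contains both E and \lnot E.
                      branch 2.2.2.1.2.2 (add \lnot B):
                        ○ open, literals {A=1, B=0, C=0, D=0, E=0}.
              branch 2.2.2.2 (add \lnot B):
                \lnot (E \land (\lnot E \land B)): β-rule — branch into \lnot E  //  \lnot (\lnot E \land B).
                  branch 2.2.2.2.1 (add \lnot E):
                    ○ open, literals {A=1, B=0, C=0, D=0, E=0}.
                  branch 2.2.2.2.2 (add \lnot (\lnot E \land B)):
                    \lnot (\lnot E \land B): β-rule — branch into \lnot \lnot E  //  \lnot B.
                      branch 2.2.2.2.2.1 (add \lnot \lnot E):
                        ○ open, literals {A=1, B=0, C=0, D=0, E=1}.
                      branch 2.2.2.2.2.2 (add \lnot B):
                        ○ open, literals {A=1, B=0, C=0, D=0}.
10 branches closed, 12 open.
An open branch gives a countermodel: B=1, C=0, D=1, E=1 (unmentioned atoms arbitrary); under it the original formula is false.

Not valid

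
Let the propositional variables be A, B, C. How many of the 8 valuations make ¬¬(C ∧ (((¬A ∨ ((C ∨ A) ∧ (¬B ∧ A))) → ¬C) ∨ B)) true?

2

Initial set: {¬¬(C ∧ (((¬A ∨ ((C ∨ A) ∧ (¬B ∧ A))) → ¬C) ∨ B))}.
¬¬(C ∧ (((¬A ∨ ((C ∨ A) ∧ (¬B ∧ A))) → ¬C) ∨ B)): drop double negation, giving (C ∧ (((¬A ∨ ((C ∨ A) ∧ (¬B ∧ A))) → ¬C) ∨ B)).
(C ∧ (((¬A ∨ ((C ∨ A) ∧ (¬B ∧ A))) → ¬C) ∨ B)): α-rule — add C, (((¬A ∨ ((C ∨ A) ∧ (¬B ∧ A))) → ¬C) ∨ B).
(((¬A ∨ ((C ∨ A) ∧ (¬B ∧ A))) → ¬C) ∨ B): β-rule — branch into ((¬A ∨ ((C ∨ A) ∧ (¬B ∧ A))) → ¬C)  //  B.
  branch 1 (add ((¬A ∨ ((C ∨ A) ∧ (¬B ∧ A))) → ¬C)):
    ((¬A ∨ ((C ∨ A) ∧ (¬B ∧ A))) → ¬C): β-rule — branch into ¬(¬A ∨ ((C ∨ A) ∧ (¬B ∧ A)))  //  ¬C.
      branch 1.1 (add ¬(¬A ∨ ((C ∨ A) ∧ (¬B ∧ A)))):
        ¬(¬A ∨ ((C ∨ A) ∧ (¬B ∧ A))): α-rule — add ¬¬A, ¬((C ∨ A) ∧ (¬B ∧ A)).
        ¬((C ∨ A) ∧ (¬B ∧ A)): β-rule — branch into ¬(C ∨ A)  //  ¬(¬B ∧ A).
          branch 1.1.1 (add ¬(C ∨ A)):
            ¬(C ∨ A): α-rule — add ¬C, ¬A.
            × closes — contains both C and ¬C.
          branch 1.1.2 (add ¬(¬B ∧ A)):
            ¬(¬B ∧ A): β-rule — branch into ¬¬B  //  ¬A.
              branch 1.1.2.1 (add ¬¬B):
                ○ open, literals {A=1, B=1, C=1}.
              branch 1.1.2.2 (add ¬A):
                × closes — contains both A and ¬A.
      branch 1.2 (add ¬C):
        × closes — contains both C and ¬C.
  branch 2 (add B):
    ○ open, literals {B=1, C=1}.
3 branches closed, 2 open.
Each open branch fixes some atoms; the unmentioned ones are free. Counting distinct full assignments: branch {A=1, B=1, C=1} (none free) contributes 1 new; branch {B=1, C=1} (A) contributes 1 new. Total: 2.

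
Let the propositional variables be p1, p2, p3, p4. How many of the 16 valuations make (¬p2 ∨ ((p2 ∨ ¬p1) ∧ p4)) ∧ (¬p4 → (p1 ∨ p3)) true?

11

Initial set: {((¬p2 ∨ ((p2 ∨ ¬p1) ∧ p4)) ∧ (¬p4 → (p1 ∨ p3)))}.
((¬p2 ∨ ((p2 ∨ ¬p1) ∧ p4)) ∧ (¬p4 → (p1 ∨ p3))): α-rule — add (¬p2 ∨ ((p2 ∨ ¬p1) ∧ p4)), (¬p4 → (p1 ∨ p3)).
(¬p2 ∨ ((p2 ∨ ¬p1) ∧ p4)): β-rule — branch into ¬p2  //  ((p2 ∨ ¬p1) ∧ p4).
  branch 1 (add ¬p2):
    (¬p4 → (p1 ∨ p3)): β-rule — branch into ¬¬p4  //  (p1 ∨ p3).
      branch 1.1 (add ¬¬p4):
        ○ open, literals {p2=false, p4=true}.
      branch 1.2 (add (p1 ∨ p3)):
        (p1 ∨ p3): β-rule — branch into p1  //  p3.
          branch 1.2.1 (add p1):
            ○ open, literals {p1=true, p2=false}.
          branch 1.2.2 (add p3):
            ○ open, literals {p2=false, p3=true}.
  branch 2 (add ((p2 ∨ ¬p1) ∧ p4)):
    ((p2 ∨ ¬p1) ∧ p4): α-rule — add (p2 ∨ ¬p1), p4.
    (¬p4 → (p1 ∨ p3)): β-rule — branch into ¬¬p4  //  (p1 ∨ p3).
      branch 2.1 (add ¬¬p4):
        (p2 ∨ ¬p1): β-rule — branch into p2  //  ¬p1.
          branch 2.1.1 (add p2):
            ○ open, literals {p2=true, p4=true}.
          branch 2.1.2 (add ¬p1):
            ○ open, literals {p1=false, p4=true}.
      branch 2.2 (add (p1 ∨ p3)):
        (p2 ∨ ¬p1): β-rule — branch into p2  //  ¬p1.
          branch 2.2.1 (add p2):
            (p1 ∨ p3): β-rule — branch into p1  //  p3.
              branch 2.2.1.1 (add p1):
                ○ open, literals {p1=true, p2=true, p4=true}.
              branch 2.2.1.2 (add p3):
                ○ open, literals {p2=true, p3=true, p4=true}.
          branch 2.2.2 (add ¬p1):
            (p1 ∨ p3): β-rule — branch into p1  //  p3.
              branch 2.2.2.1 (add p1):
                × closes — contains both p1 and ¬p1.
              branch 2.2.2.2 (add p3):
                ○ open, literals {p1=false, p3=true, p4=true}.
1 branch closed, 8 open.
Each open branch fixes some atoms; the unmentioned ones are free. Counting distinct full assignments: branch {p2=false, p4=true} (p1, p3) contributes 4 new; branch {p1=true, p2=false} (p3, p4) contributes 2 new; branch {p2=false, p3=true} (p1, p4) contributes 1 new; branch {p2=true, p4=true} (p1, p3) contributes 4 new; branch {p1=false, p4=true} (p2, p3) contributes 0 new; branch {p1=true, p2=true, p4=true} (p3) contributes 0 new; branch {p2=true, p3=true, p4=true} (p1) contributes 0 new; branch {p1=false, p3=true, p4=true} (p2) contributes 0 new. Total: 11.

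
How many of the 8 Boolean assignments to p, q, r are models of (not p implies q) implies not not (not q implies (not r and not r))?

7

Initial set: {((not p implies q) implies not not (not q implies (not r and not r)))}.
((not p implies q) implies not not (not q implies (not r and not r))): β-rule — branch into not (not p implies q)  //  not not (not q implies (not r and not r)).
  branch 1 (add not (not p implies q)):
    not (not p implies q): α-rule — add not p, not q.
    ○ open, literals {p=F, q=F}.
  branch 2 (add not not (not q implies (not r and not r))):
    not not (not q implies (not r and not r)): drop double negation, giving (not q implies (not r and not r)).
    (not q implies (not r and not r)): β-rule — branch into not not q  //  (not r and not r).
      branch 2.1 (add not not q):
        ○ open, literals {q=T}.
      branch 2.2 (add (not r and not r)):
        (not r and not r): α-rule — add not r, not r.
        ○ open, literals {r=F}.
0 branches closed, 3 open.
Each open branch fixes some atoms; the unmentioned ones are free. Counting distinct full assignments: branch {p=F, q=F} (r) contributes 2 new; branch {q=T} (p, r) contributes 4 new; branch {r=F} (p, q) contributes 1 new. Total: 7.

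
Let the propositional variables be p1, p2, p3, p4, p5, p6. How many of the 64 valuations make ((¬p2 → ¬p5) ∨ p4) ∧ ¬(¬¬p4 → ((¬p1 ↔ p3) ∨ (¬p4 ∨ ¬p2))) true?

Initial set: {(((¬p2 → ¬p5) ∨ p4) ∧ ¬(¬¬p4 → ((¬p1 ↔ p3) ∨ (¬p4 ∨ ¬p2))))}.
(((¬p2 → ¬p5) ∨ p4) ∧ ¬(¬¬p4 → ((¬p1 ↔ p3) ∨ (¬p4 ∨ ¬p2)))): α-rule — add ((¬p2 → ¬p5) ∨ p4), ¬(¬¬p4 → ((¬p1 ↔ p3) ∨ (¬p4 ∨ ¬p2))).
¬(¬¬p4 → ((¬p1 ↔ p3) ∨ (¬p4 ∨ ¬p2))): α-rule — add ¬¬p4, ¬((¬p1 ↔ p3) ∨ (¬p4 ∨ ¬p2)).
¬¬p4: drop double negation, giving p4.
¬((¬p1 ↔ p3) ∨ (¬p4 ∨ ¬p2)): α-rule — add ¬(¬p1 ↔ p3), ¬(¬p4 ∨ ¬p2).
¬(¬p4 ∨ ¬p2): α-rule — add ¬¬p4, ¬¬p2.
((¬p2 → ¬p5) ∨ p4): β-rule — branch into (¬p2 → ¬p5)  //  p4.
  branch 1 (add (¬p2 → ¬p5)):
    ¬(¬p1 ↔ p3): β-rule — branch into ¬p1, ¬p3  //  ¬¬p1, p3.
      branch 1.1 (add ¬p1, ¬p3):
        (¬p2 → ¬p5): β-rule — branch into ¬¬p2  //  ¬p5.
          branch 1.1.1 (add ¬¬p2):
            ○ open, literals {p1=F, p2=T, p3=F, p4=T}.
          branch 1.1.2 (add ¬p5):
            ○ open, literals {p1=F, p2=T, p3=F, p4=T, p5=F}.
      branch 1.2 (add ¬¬p1, p3):
        (¬p2 → ¬p5): β-rule — branch into ¬¬p2  //  ¬p5.
          branch 1.2.1 (add ¬¬p2):
            ○ open, literals {p1=T, p2=T, p3=T, p4=T}.
          branch 1.2.2 (add ¬p5):
            ○ open, literals {p1=T, p2=T, p3=T, p4=T, p5=F}.
  branch 2 (add p4):
    ¬(¬p1 ↔ p3): β-rule — branch into ¬p1, ¬p3  //  ¬¬p1, p3.
      branch 2.1 (add ¬p1, ¬p3):
        ○ open, literals {p1=F, p2=T, p3=F, p4=T}.
      branch 2.2 (add ¬¬p1, p3):
        ○ open, literals {p1=T, p2=T, p3=T, p4=T}.
0 branches closed, 6 open.
Each open branch fixes some atoms; the unmentioned ones are free. Counting distinct full assignments: branch {p1=F, p2=T, p3=F, p4=T} (p5, p6) contributes 4 new; branch {p1=F, p2=T, p3=F, p4=T, p5=F} (p6) contributes 0 new; branch {p1=T, p2=T, p3=T, p4=T} (p5, p6) contributes 4 new; branch {p1=T, p2=T, p3=T, p4=T, p5=F} (p6) contributes 0 new; branch {p1=F, p2=T, p3=F, p4=T} (p5, p6) contributes 0 new; branch {p1=T, p2=T, p3=T, p4=T} (p5, p6) contributes 0 new. Total: 8.

8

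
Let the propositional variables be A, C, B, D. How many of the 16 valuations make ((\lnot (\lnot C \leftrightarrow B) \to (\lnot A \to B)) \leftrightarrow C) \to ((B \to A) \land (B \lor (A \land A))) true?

10

Initial set: {(((\lnot (\lnot C \leftrightarrow B) \to (\lnot A \to B)) \leftrightarrow C) \to ((B \to A) \land (B \lor (A \land A))))}.
(((\lnot (\lnot C \leftrightarrow B) \to (\lnot A \to B)) \leftrightarrow C) \to ((B \to A) \land (B \lor (A \land A)))): β-rule — branch into \lnot ((\lnot (\lnot C \leftrightarrow B) \to (\lnot A \to B)) \leftrightarrow C)  //  ((B \to A) \land (B \lor (A \land A))).
  branch 1 (add \lnot ((\lnot (\lnot C \leftrightarrow B) \to (\lnot A \to B)) \leftrightarrow C)):
    \lnot ((\lnot (\lnot C \leftrightarrow B) \to (\lnot A \to B)) \leftrightarrow C): β-rule — branch into (\lnot (\lnot C \leftrightarrow B) \to (\lnot A \to B)), \lnot C  //  \lnot (\lnot (\lnot C \leftrightarrow B) \to (\lnot A \to B)), C.
      branch 1.1 (add (\lnot (\lnot C \leftrightarrow B) \to (\lnot A \to B)), \lnot C):
        (\lnot (\lnot C \leftrightarrow B) \to (\lnot A \to B)): β-rule — branch into \lnot \lnot (\lnot C \leftrightarrow B)  //  (\lnot A \to B).
          branch 1.1.1 (add \lnot \lnot (\lnot C \leftrightarrow B)):
            \lnot \lnot (\lnot C \leftrightarrow B): β-rule — branch into \lnot C, B  //  \lnot \lnot C, \lnot B.
              branch 1.1.1.1 (add \lnot C, B):
                ○ open, literals {B=true, C=false}.
              branch 1.1.1.2 (add \lnot \lnot C, \lnot B):
                × closes — contains both C and \lnot C.
          branch 1.1.2 (add (\lnot A \to B)):
            (\lnot A \to B): β-rule — branch into \lnot \lnot A  //  B.
              branch 1.1.2.1 (add \lnot \lnot A):
                ○ open, literals {A=true, C=false}.
              branch 1.1.2.2 (add B):
                ○ open, literals {B=true, C=false}.
      branch 1.2 (add \lnot (\lnot (\lnot C \leftrightarrow B) \to (\lnot A \to B)), C):
        \lnot (\lnot (\lnot C \leftrightarrow B) \to (\lnot A \to B)): α-rule — add \lnot (\lnot C \leftrightarrow B), \lnot (\lnot A \to B).
        \lnot (\lnot A \to B): α-rule — add \lnot A, \lnot B.
        \lnot (\lnot C \leftrightarrow B): β-rule — branch into \lnot C, \lnot B  //  \lnot \lnot C, B.
          branch 1.2.1 (add \lnot C, \lnot B):
            × closes — contains both C and \lnot C.
          branch 1.2.2 (add \lnot \lnot C, B):
            × closes — contains both B and \lnot B.
  branch 2 (add ((B \to A) \land (B \lor (A \land A)))):
    ((B \to A) \land (B \lor (A \land A))): α-rule — add (B \to A), (B \lor (A \land A)).
    (B \to A): β-rule — branch into \lnot B  //  A.
      branch 2.1 (add \lnot B):
        (B \lor (A \land A)): β-rule — branch into B  //  (A \land A).
          branch 2.1.1 (add B):
            × closes — contains both B and \lnot B.
          branch 2.1.2 (add (A \land A)):
            (A \land A): α-rule — add A, A.
            ○ open, literals {A=true, B=false}.
      branch 2.2 (add A):
        (B \lor (A \land A)): β-rule — branch into B  //  (A \land A).
          branch 2.2.1 (add B):
            ○ open, literals {A=true, B=true}.
          branch 2.2.2 (add (A \land A)):
            (A \land A): α-rule — add A, A.
            ○ open, literals {A=true}.
4 branches closed, 6 open.
Each open branch fixes some atoms; the unmentioned ones are free. Counting distinct full assignments: branch {B=true, C=false} (A, D) contributes 4 new; branch {A=true, C=false} (B, D) contributes 2 new; branch {B=true, C=false} (A, D) contributes 0 new; branch {A=true, B=false} (C, D) contributes 2 new; branch {A=true, B=true} (C, D) contributes 2 new; branch {A=true} (C, B, D) contributes 0 new. Total: 10.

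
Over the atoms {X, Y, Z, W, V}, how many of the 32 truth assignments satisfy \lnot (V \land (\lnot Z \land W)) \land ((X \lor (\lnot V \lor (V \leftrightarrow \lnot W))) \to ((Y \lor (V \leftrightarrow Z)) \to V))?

Initial set: {(\lnot (V \land (\lnot Z \land W)) \land ((X \lor (\lnot V \lor (V \leftrightarrow \lnot W))) \to ((Y \lor (V \leftrightarrow Z)) \to V)))}.
(\lnot (V \land (\lnot Z \land W)) \land ((X \lor (\lnot V \lor (V \leftrightarrow \lnot W))) \to ((Y \lor (V \leftrightarrow Z)) \to V))): α-rule — add \lnot (V \land (\lnot Z \land W)), ((X \lor (\lnot V \lor (V \leftrightarrow \lnot W))) \to ((Y \lor (V \leftrightarrow Z)) \to V)).
\lnot (V \land (\lnot Z \land W)): β-rule — branch into \lnot V  //  \lnot (\lnot Z \land W).
  branch 1 (add \lnot V):
    ((X \lor (\lnot V \lor (V \leftrightarrow \lnot W))) \to ((Y \lor (V \leftrightarrow Z)) \to V)): β-rule — branch into \lnot (X \lor (\lnot V \lor (V \leftrightarrow \lnot W)))  //  ((Y \lor (V \leftrightarrow Z)) \to V).
      branch 1.1 (add \lnot (X \lor (\lnot V \lor (V \leftrightarrow \lnot W)))):
        \lnot (X \lor (\lnot V \lor (V \leftrightarrow \lnot W))): α-rule — add \lnot X, \lnot (\lnot V \lor (V \leftrightarrow \lnot W)).
        \lnot (\lnot V \lor (V \leftrightarrow \lnot W)): α-rule — add \lnot \lnot V, \lnot (V \leftrightarrow \lnot W).
        × closes — contains both V and \lnot V.
      branch 1.2 (add ((Y \lor (V \leftrightarrow Z)) \to V)):
        ((Y \lor (V \leftrightarrow Z)) \to V): β-rule — branch into \lnot (Y \lor (V \leftrightarrow Z))  //  V.
          branch 1.2.1 (add \lnot (Y \lor (V \leftrightarrow Z))):
            \lnot (Y \lor (V \leftrightarrow Z)): α-rule — add \lnot Y, \lnot (V \leftrightarrow Z).
            \lnot (V \leftrightarrow Z): β-rule — branch into V, \lnot Z  //  \lnot V, Z.
              branch 1.2.1.1 (add V, \lnot Z):
                × closes — contains both V and \lnot V.
              branch 1.2.1.2 (add \lnot V, Z):
                ○ open, literals {V=F, Y=F, Z=T}.
          branch 1.2.2 (add V):
            × closes — contains both V and \lnot V.
  branch 2 (add \lnot (\lnot Z \land W)):
    ((X \lor (\lnot V \lor (V \leftrightarrow \lnot W))) \to ((Y \lor (V \leftrightarrow Z)) \to V)): β-rule — branch into \lnot (X \lor (\lnot V \lor (V \leftrightarrow \lnot W)))  //  ((Y \lor (V \leftrightarrow Z)) \to V).
      branch 2.1 (add \lnot (X \lor (\lnot V \lor (V \leftrightarrow \lnot W)))):
        \lnot (X \lor (\lnot V \lor (V \leftrightarrow \lnot W))): α-rule — add \lnot X, \lnot (\lnot V \lor (V \leftrightarrow \lnot W)).
        \lnot (\lnot V \lor (V \leftrightarrow \lnot W)): α-rule — add \lnot \lnot V, \lnot (V \leftrightarrow \lnot W).
        \lnot (\lnot Z \land W): β-rule — branch into \lnot \lnot Z  //  \lnot W.
          branch 2.1.1 (add \lnot \lnot Z):
            \lnot (V \leftrightarrow \lnot W): β-rule — branch into V, \lnot \lnot W  //  \lnot V, \lnot W.
              branch 2.1.1.1 (add V, \lnot \lnot W):
                ○ open, literals {V=T, W=T, X=F, Z=T}.
              branch 2.1.1.2 (add \lnot V, \lnot W):
                × closes — contains both V and \lnot V.
          branch 2.1.2 (add \lnot W):
            \lnot (V \leftrightarrow \lnot W): β-rule — branch into V, \lnot \lnot W  //  \lnot V, \lnot W.
              branch 2.1.2.1 (add V, \lnot \lnot W):
                × closes — contains both W and \lnot W.
              branch 2.1.2.2 (add \lnot V, \lnot W):
                × closes — contains both V and \lnot V.
      branch 2.2 (add ((Y \lor (V \leftrightarrow Z)) \to V)):
        \lnot (\lnot Z \land W): β-rule — branch into \lnot \lnot Z  //  \lnot W.
          branch 2.2.1 (add \lnot \lnot Z):
            ((Y \lor (V \leftrightarrow Z)) \to V): β-rule — branch into \lnot (Y \lor (V \leftrightarrow Z))  //  V.
              branch 2.2.1.1 (add \lnot (Y \lor (V \leftrightarrow Z))):
                \lnot (Y \lor (V \leftrightarrow Z)): α-rule — add \lnot Y, \lnot (V \leftrightarrow Z).
                \lnot (V \leftrightarrow Z): β-rule — branch into V, \lnot Z  //  \lnot V, Z.
                  branch 2.2.1.1.1 (add V, \lnot Z):
                    × closes — contains both Z and \lnot Z.
                  branch 2.2.1.1.2 (add \lnot V, Z):
                    ○ open, literals {V=F, Y=F, Z=T}.
              branch 2.2.1.2 (add V):
                ○ open, literals {V=T, Z=T}.
          branch 2.2.2 (add \lnot W):
            ((Y \lor (V \leftrightarrow Z)) \to V): β-rule — branch into \lnot (Y \lor (V \leftrightarrow Z))  //  V.
              branch 2.2.2.1 (add \lnot (Y \lor (V \leftrightarrow Z))):
                \lnot (Y \lor (V \leftrightarrow Z)): α-rule — add \lnot Y, \lnot (V \leftrightarrow Z).
                \lnot (V \leftrightarrow Z): β-rule — branch into V, \lnot Z  //  \lnot V, Z.
                  branch 2.2.2.1.1 (add V, \lnot Z):
                    ○ open, literals {V=T, W=F, Y=F, Z=F}.
                  branch 2.2.2.1.2 (add \lnot V, Z):
                    ○ open, literals {V=F, W=F, Y=F, Z=T}.
              branch 2.2.2.2 (add V):
                ○ open, literals {V=T, W=F}.
7 branches closed, 7 open.
Each open branch fixes some atoms; the unmentioned ones are free. Counting distinct full assignments: branch {V=F, Y=F, Z=T} (X, W) contributes 4 new; branch {V=T, W=T, X=F, Z=T} (Y) contributes 2 new; branch {V=F, Y=F, Z=T} (X, W) contributes 0 new; branch {V=T, Z=T} (X, Y, W) contributes 6 new; branch {V=T, W=F, Y=F, Z=F} (X) contributes 2 new; branch {V=F, W=F, Y=F, Z=T} (X) contributes 0 new; branch {V=T, W=F} (X, Y, Z) contributes 2 new. Total: 16.

16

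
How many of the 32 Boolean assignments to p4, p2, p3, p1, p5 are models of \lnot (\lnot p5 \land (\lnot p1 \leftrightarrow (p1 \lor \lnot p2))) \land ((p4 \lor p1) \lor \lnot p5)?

Initial set: {(\lnot (\lnot p5 \land (\lnot p1 \leftrightarrow (p1 \lor \lnot p2))) \land ((p4 \lor p1) \lor \lnot p5))}.
(\lnot (\lnot p5 \land (\lnot p1 \leftrightarrow (p1 \lor \lnot p2))) \land ((p4 \lor p1) \lor \lnot p5)): α-rule — add \lnot (\lnot p5 \land (\lnot p1 \leftrightarrow (p1 \lor \lnot p2))), ((p4 \lor p1) \lor \lnot p5).
\lnot (\lnot p5 \land (\lnot p1 \leftrightarrow (p1 \lor \lnot p2))): β-rule — branch into \lnot \lnot p5  //  \lnot (\lnot p1 \leftrightarrow (p1 \lor \lnot p2)).
  branch 1 (add \lnot \lnot p5):
    ((p4 \lor p1) \lor \lnot p5): β-rule — branch into (p4 \lor p1)  //  \lnot p5.
      branch 1.1 (add (p4 \lor p1)):
        (p4 \lor p1): β-rule — branch into p4  //  p1.
          branch 1.1.1 (add p4):
            ○ open, literals {p4=T, p5=T}.
          branch 1.1.2 (add p1):
            ○ open, literals {p1=T, p5=T}.
      branch 1.2 (add \lnot p5):
        × closes — contains both p5 and \lnot p5.
  branch 2 (add \lnot (\lnot p1 \leftrightarrow (p1 \lor \lnot p2))):
    ((p4 \lor p1) \lor \lnot p5): β-rule — branch into (p4 \lor p1)  //  \lnot p5.
      branch 2.1 (add (p4 \lor p1)):
        \lnot (\lnot p1 \leftrightarrow (p1 \lor \lnot p2)): β-rule — branch into \lnot p1, \lnot (p1 \lor \lnot p2)  //  \lnot \lnot p1, (p1 \lor \lnot p2).
          branch 2.1.1 (add \lnot p1, \lnot (p1 \lor \lnot p2)):
            \lnot (p1 \lor \lnot p2): α-rule — add \lnot p1, \lnot \lnot p2.
            (p4 \lor p1): β-rule — branch into p4  //  p1.
              branch 2.1.1.1 (add p4):
                ○ open, literals {p1=F, p2=T, p4=T}.
              branch 2.1.1.2 (add p1):
                × closes — contains both p1 and \lnot p1.
          branch 2.1.2 (add \lnot \lnot p1, (p1 \lor \lnot p2)):
            (p4 \lor p1): β-rule — branch into p4  //  p1.
              branch 2.1.2.1 (add p4):
                (p1 \lor \lnot p2): β-rule — branch into p1  //  \lnot p2.
                  branch 2.1.2.1.1 (add p1):
                    ○ open, literals {p1=T, p4=T}.
                  branch 2.1.2.1.2 (add \lnot p2):
                    ○ open, literals {p1=T, p2=F, p4=T}.
              branch 2.1.2.2 (add p1):
                (p1 \lor \lnot p2): β-rule — branch into p1  //  \lnot p2.
                  branch 2.1.2.2.1 (add p1):
                    ○ open, literals {p1=T}.
                  branch 2.1.2.2.2 (add \lnot p2):
                    ○ open, literals {p1=T, p2=F}.
      branch 2.2 (add \lnot p5):
        \lnot (\lnot p1 \leftrightarrow (p1 \lor \lnot p2)): β-rule — branch into \lnot p1, \lnot (p1 \lor \lnot p2)  //  \lnot \lnot p1, (p1 \lor \lnot p2).
          branch 2.2.1 (add \lnot p1, \lnot (p1 \lor \lnot p2)):
            \lnot (p1 \lor \lnot p2): α-rule — add \lnot p1, \lnot \lnot p2.
            ○ open, literals {p1=F, p2=T, p5=F}.
          branch 2.2.2 (add \lnot \lnot p1, (p1 \lor \lnot p2)):
            (p1 \lor \lnot p2): β-rule — branch into p1  //  \lnot p2.
              branch 2.2.2.1 (add p1):
                ○ open, literals {p1=T, p5=F}.
              branch 2.2.2.2 (add \lnot p2):
                ○ open, literals {p1=T, p2=F, p5=F}.
2 branches closed, 10 open.
Each open branch fixes some atoms; the unmentioned ones are free. Counting distinct full assignments: branch {p4=T, p5=T} (p2, p3, p1) contributes 8 new; branch {p1=T, p5=T} (p4, p2, p3) contributes 4 new; branch {p1=F, p2=T, p4=T} (p3, p5) contributes 2 new; branch {p1=T, p4=T} (p2, p3, p5) contributes 4 new; branch {p1=T, p2=F, p4=T} (p3, p5) contributes 0 new; branch {p1=T} (p4, p2, p3, p5) contributes 4 new; branch {p1=T, p2=F} (p4, p3, p5) contributes 0 new; branch {p1=F, p2=T, p5=F} (p4, p3) contributes 2 new; branch {p1=T, p5=F} (p4, p2, p3) contributes 0 new; branch {p1=T, p2=F, p5=F} (p4, p3) contributes 0 new. Total: 24.

24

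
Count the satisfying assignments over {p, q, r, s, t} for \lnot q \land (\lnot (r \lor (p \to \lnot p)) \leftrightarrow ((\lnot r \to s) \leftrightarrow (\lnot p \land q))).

12

Initial set: {T (\lnot q \land (\lnot (r \lor (p \to \lnot p)) \leftrightarrow ((\lnot r \to s) \leftrightarrow (\lnot p \land q))))}.
T (\lnot q \land (\lnot (r \lor (p \to \lnot p)) \leftrightarrow ((\lnot r \to s) \leftrightarrow (\lnot p \land q)))): α-rule — add T \lnot q, T (\lnot (r \lor (p \to \lnot p)) \leftrightarrow ((\lnot r \to s) \leftrightarrow (\lnot p \land q))).
T (\lnot (r \lor (p \to \lnot p)) \leftrightarrow ((\lnot r \to s) \leftrightarrow (\lnot p \land q))): β-rule — branch into T \lnot (r \lor (p \to \lnot p)), T ((\lnot r \to s) \leftrightarrow (\lnot p \land q))  //  F \lnot (r \lor (p \to \lnot p)), F ((\lnot r \to s) \leftrightarrow (\lnot p \land q)).
  branch 1 (add T \lnot (r \lor (p \to \lnot p)), T ((\lnot r \to s) \leftrightarrow (\lnot p \land q))):
    T \lnot (r \lor (p \to \lnot p)): α-rule — add F r, F (p \to \lnot p).
    F (p \to \lnot p): α-rule — add T p, F \lnot p.
    T ((\lnot r \to s) \leftrightarrow (\lnot p \land q)): β-rule — branch into T (\lnot r \to s), T (\lnot p \land q)  //  F (\lnot r \to s), F (\lnot p \land q).
      branch 1.1 (add T (\lnot r \to s), T (\lnot p \land q)):
        T (\lnot p \land q): α-rule — add T \lnot p, T q.
        × closes — contains both p and \lnot p.
      branch 1.2 (add F (\lnot r \to s), F (\lnot p \land q)):
        F (\lnot r \to s): α-rule — add T \lnot r, F s.
        F (\lnot p \land q): β-rule — branch into F \lnot p  //  F q.
          branch 1.2.1 (add F \lnot p):
            ○ open, literals {p=true, q=false, r=false, s=false}.
          branch 1.2.2 (add F q):
            ○ open, literals {p=true, q=false, r=false, s=false}.
  branch 2 (add F \lnot (r \lor (p \to \lnot p)), F ((\lnot r \to s) \leftrightarrow (\lnot p \land q))):
    F \lnot (r \lor (p \to \lnot p)): β-rule — branch into T r  //  T (p \to \lnot p).
      branch 2.1 (add T r):
        F ((\lnot r \to s) \leftrightarrow (\lnot p \land q)): β-rule — branch into T (\lnot r \to s), F (\lnot p \land q)  //  F (\lnot r \to s), T (\lnot p \land q).
          branch 2.1.1 (add T (\lnot r \to s), F (\lnot p \land q)):
            T (\lnot r \to s): β-rule — branch into F \lnot r  //  T s.
              branch 2.1.1.1 (add F \lnot r):
                F (\lnot p \land q): β-rule — branch into F \lnot p  //  F q.
                  branch 2.1.1.1.1 (add F \lnot p):
                    ○ open, literals {p=true, q=false, r=true}.
                  branch 2.1.1.1.2 (add F q):
                    ○ open, literals {q=false, r=true}.
              branch 2.1.1.2 (add T s):
                F (\lnot p \land q): β-rule — branch into F \lnot p  //  F q.
                  branch 2.1.1.2.1 (add F \lnot p):
                    ○ open, literals {p=true, q=false, r=true, s=true}.
                  branch 2.1.1.2.2 (add F q):
                    ○ open, literals {q=false, r=true, s=true}.
          branch 2.1.2 (add F (\lnot r \to s), T (\lnot p \land q)):
            F (\lnot r \to s): α-rule — add T \lnot r, F s.
            × closes — contains both r and \lnot r.
      branch 2.2 (add T (p \to \lnot p)):
        F ((\lnot r \to s) \leftrightarrow (\lnot p \land q)): β-rule — branch into T (\lnot r \to s), F (\lnot p \land q)  //  F (\lnot r \to s), T (\lnot p \land q).
          branch 2.2.1 (add T (\lnot r \to s), F (\lnot p \land q)):
            T (p \to \lnot p): β-rule — branch into F p  //  T \lnot p.
              branch 2.2.1.1 (add F p):
                T (\lnot r \to s): β-rule — branch into F \lnot r  //  T s.
                  branch 2.2.1.1.1 (add F \lnot r):
                    F (\lnot p \land q): β-rule — branch into F \lnot p  //  F q.
                      branch 2.2.1.1.1.1 (add F \lnot p):
                        × closes — contains both p and \lnot p.
                      branch 2.2.1.1.1.2 (add F q):
                        ○ open, literals {p=false, q=false, r=true}.
                  branch 2.2.1.1.2 (add T s):
                    F (\lnot p \land q): β-rule — branch into F \lnot p  //  F q.
                      branch 2.2.1.1.2.1 (add F \lnot p):
                        × closes — contains both p and \lnot p.
                      branch 2.2.1.1.2.2 (add F q):
                        ○ open, literals {p=false, q=false, s=true}.
              branch 2.2.1.2 (add T \lnot p):
                T (\lnot r \to s): β-rule — branch into F \lnot r  //  T s.
                  branch 2.2.1.2.1 (add F \lnot r):
                    F (\lnot p \land q): β-rule — branch into F \lnot p  //  F q.
                      branch 2.2.1.2.1.1 (add F \lnot p):
                        × closes — contains both p and \lnot p.
                      branch 2.2.1.2.1.2 (add F q):
                        ○ open, literals {p=false, q=false, r=true}.
                  branch 2.2.1.2.2 (add T s):
                    F (\lnot p \land q): β-rule — branch into F \lnot p  //  F q.
                      branch 2.2.1.2.2.1 (add F \lnot p):
                        × closes — contains both p and \lnot p.
                      branch 2.2.1.2.2.2 (add F q):
                        ○ open, literals {p=false, q=false, s=true}.
          branch 2.2.2 (add F (\lnot r \to s), T (\lnot p \land q)):
            F (\lnot r \to s): α-rule — add T \lnot r, F s.
            T (\lnot p \land q): α-rule — add T \lnot p, T q.
            × closes — contains both q and \lnot q.
7 branches closed, 10 open.
Each open branch fixes some atoms; the unmentioned ones are free. Counting distinct full assignments: branch {p=true, q=false, r=false, s=false} (t) contributes 2 new; branch {p=true, q=false, r=false, s=false} (t) contributes 0 new; branch {p=true, q=false, r=true} (s, t) contributes 4 new; branch {q=false, r=true} (p, s, t) contributes 4 new; branch {p=true, q=false, r=true, s=true} (t) contributes 0 new; branch {q=false, r=true, s=true} (p, t) contributes 0 new; branch {p=false, q=false, r=true} (s, t) contributes 0 new; branch {p=false, q=false, s=true} (r, t) contributes 2 new; branch {p=false, q=false, r=true} (s, t) contributes 0 new; branch {p=false, q=false, s=true} (r, t) contributes 0 new. Total: 12.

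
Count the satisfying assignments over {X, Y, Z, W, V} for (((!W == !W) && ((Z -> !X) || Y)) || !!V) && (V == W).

Initial set: {T ((((!W == !W) && ((Z -> !X) || Y)) || !!V) && (V == W))}.
T ((((!W == !W) && ((Z -> !X) || Y)) || !!V) && (V == W)): α-rule — add T (((!W == !W) && ((Z -> !X) || Y)) || !!V), T (V == W).
T (((!W == !W) && ((Z -> !X) || Y)) || !!V): β-rule — branch into T ((!W == !W) && ((Z -> !X) || Y))  //  T !!V.
  branch 1 (add T ((!W == !W) && ((Z -> !X) || Y))):
    T ((!W == !W) && ((Z -> !X) || Y)): α-rule — add T (!W == !W), T ((Z -> !X) || Y).
    T (V == W): β-rule — branch into T V, T W  //  F V, F W.
      branch 1.1 (add T V, T W):
        T (!W == !W): β-rule — branch into T !W, T !W  //  F !W, F !W.
          branch 1.1.1 (add T !W, T !W):
            × closes — contains both W and !W.
          branch 1.1.2 (add F !W, F !W):
            T ((Z -> !X) || Y): β-rule — branch into T (Z -> !X)  //  T Y.
              branch 1.1.2.1 (add T (Z -> !X)):
                T (Z -> !X): β-rule — branch into F Z  //  T !X.
                  branch 1.1.2.1.1 (add F Z):
                    ○ open, literals {V=1, W=1, Z=0}.
                  branch 1.1.2.1.2 (add T !X):
                    ○ open, literals {V=1, W=1, X=0}.
              branch 1.1.2.2 (add T Y):
                ○ open, literals {V=1, W=1, Y=1}.
      branch 1.2 (add F V, F W):
        T (!W == !W): β-rule — branch into T !W, T !W  //  F !W, F !W.
          branch 1.2.1 (add T !W, T !W):
            T ((Z -> !X) || Y): β-rule — branch into T (Z -> !X)  //  T Y.
              branch 1.2.1.1 (add T (Z -> !X)):
                T (Z -> !X): β-rule — branch into F Z  //  T !X.
                  branch 1.2.1.1.1 (add F Z):
                    ○ open, literals {V=0, W=0, Z=0}.
                  branch 1.2.1.1.2 (add T !X):
                    ○ open, literals {V=0, W=0, X=0}.
              branch 1.2.1.2 (add T Y):
                ○ open, literals {V=0, W=0, Y=1}.
          branch 1.2.2 (add F !W, F !W):
            × closes — contains both W and !W.
  branch 2 (add T !!V):
    T !!V: drop double negation, giving T V.
    T (V == W): β-rule — branch into T V, T W  //  F V, F W.
      branch 2.1 (add T V, T W):
        ○ open, literals {V=1, W=1}.
      branch 2.2 (add F V, F W):
        × closes — contains both V and !V.
3 branches closed, 7 open.
Each open branch fixes some atoms; the unmentioned ones are free. Counting distinct full assignments: branch {V=1, W=1, Z=0} (X, Y) contributes 4 new; branch {V=1, W=1, X=0} (Y, Z) contributes 2 new; branch {V=1, W=1, Y=1} (X, Z) contributes 1 new; branch {V=0, W=0, Z=0} (X, Y) contributes 4 new; branch {V=0, W=0, X=0} (Y, Z) contributes 2 new; branch {V=0, W=0, Y=1} (X, Z) contributes 1 new; branch {V=1, W=1} (X, Y, Z) contributes 1 new. Total: 15.

15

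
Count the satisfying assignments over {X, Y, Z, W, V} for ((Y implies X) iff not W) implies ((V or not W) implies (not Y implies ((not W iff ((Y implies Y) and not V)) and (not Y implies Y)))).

24

Initial set: {T (((Y implies X) iff not W) implies ((V or not W) implies (not Y implies ((not W iff ((Y implies Y) and not V)) and (not Y implies Y)))))}.
T (((Y implies X) iff not W) implies ((V or not W) implies (not Y implies ((not W iff ((Y implies Y) and not V)) and (not Y implies Y))))): β-rule — branch into F ((Y implies X) iff not W)  //  T ((V or not W) implies (not Y implies ((not W iff ((Y implies Y) and not V)) and (not Y implies Y)))).
  branch 1 (add F ((Y implies X) iff not W)):
    F ((Y implies X) iff not W): β-rule — branch into T (Y implies X), F not W  //  F (Y implies X), T not W.
      branch 1.1 (add T (Y implies X), F not W):
        T (Y implies X): β-rule — branch into F Y  //  T X.
          branch 1.1.1 (add F Y):
            ○ open, literals {W=1, Y=0}.
          branch 1.1.2 (add T X):
            ○ open, literals {W=1, X=1}.
      branch 1.2 (add F (Y implies X), T not W):
        F (Y implies X): α-rule — add T Y, F X.
        ○ open, literals {W=0, X=0, Y=1}.
  branch 2 (add T ((V or not W) implies (not Y implies ((not W iff ((Y implies Y) and not V)) and (not Y implies Y))))):
    T ((V or not W) implies (not Y implies ((not W iff ((Y implies Y) and not V)) and (not Y implies Y)))): β-rule — branch into F (V or not W)  //  T (not Y implies ((not W iff ((Y implies Y) and not V)) and (not Y implies Y))).
      branch 2.1 (add F (V or not W)):
        F (V or not W): α-rule — add F V, F not W.
        ○ open, literals {V=0, W=1}.
      branch 2.2 (add T (not Y implies ((not W iff ((Y implies Y) and not V)) and (not Y implies Y)))):
        T (not Y implies ((not W iff ((Y implies Y) and not V)) and (not Y implies Y))): β-rule — branch into F not Y  //  T ((not W iff ((Y implies Y) and not V)) and (not Y implies Y)).
          branch 2.2.1 (add F not Y):
            ○ open, literals {Y=1}.
          branch 2.2.2 (add T ((not W iff ((Y implies Y) and not V)) and (not Y implies Y))):
            T ((not W iff ((Y implies Y) and not V)) and (not Y implies Y)): α-rule — add T (not W iff ((Y implies Y) and not V)), T (not Y implies Y).
            T (not W iff ((Y implies Y) and not V)): β-rule — branch into T not W, T ((Y implies Y) and not V)  //  F not W, F ((Y implies Y) and not V).
              branch 2.2.2.1 (add T not W, T ((Y implies Y) and not V)):
                T ((Y implies Y) and not V): α-rule — add T (Y implies Y), T not V.
                T (not Y implies Y): β-rule — branch into F not Y  //  T Y.
                  branch 2.2.2.1.1 (add F not Y):
                    T (Y implies Y): β-rule — branch into F Y  //  T Y.
                      branch 2.2.2.1.1.1 (add F Y):
                        × closes — contains both Y and not Y.
                      branch 2.2.2.1.1.2 (add T Y):
                        ○ open, literals {V=0, W=0, Y=1}.
                  branch 2.2.2.1.2 (add T Y):
                    T (Y implies Y): β-rule — branch into F Y  //  T Y.
                      branch 2.2.2.1.2.1 (add F Y):
                        × closes — contains both Y and not Y.
                      branch 2.2.2.1.2.2 (add T Y):
                        ○ open, literals {V=0, W=0, Y=1}.
              branch 2.2.2.2 (add F not W, F ((Y implies Y) and not V)):
                T (not Y implies Y): β-rule — branch into F not Y  //  T Y.
                  branch 2.2.2.2.1 (add F not Y):
                    F ((Y implies Y) and not V): β-rule — branch into F (Y implies Y)  //  F not V.
                      branch 2.2.2.2.1.1 (add F (Y implies Y)):
                        F (Y implies Y): α-rule — add T Y, F Y.
                        × closes — contains both Y and not Y.
                      branch 2.2.2.2.1.2 (add F not V):
                        ○ open, literals {V=1, W=1, Y=1}.
                  branch 2.2.2.2.2 (add T Y):
                    F ((Y implies Y) and not V): β-rule — branch into F (Y implies Y)  //  F not V.
                      branch 2.2.2.2.2.1 (add F (Y implies Y)):
                        F (Y implies Y): α-rule — add T Y, F Y.
                        × closes — contains both Y and not Y.
                      branch 2.2.2.2.2.2 (add F not V):
                        ○ open, literals {V=1, W=1, Y=1}.
4 branches closed, 9 open.
Each open branch fixes some atoms; the unmentioned ones are free. Counting distinct full assignments: branch {W=1, Y=0} (X, Z, V) contributes 8 new; branch {W=1, X=1} (Y, Z, V) contributes 4 new; branch {W=0, X=0, Y=1} (Z, V) contributes 4 new; branch {V=0, W=1} (X, Y, Z) contributes 2 new; branch {Y=1} (X, Z, W, V) contributes 6 new; branch {V=0, W=0, Y=1} (X, Z) contributes 0 new; branch {V=0, W=0, Y=1} (X, Z) contributes 0 new; branch {V=1, W=1, Y=1} (X, Z) contributes 0 new; branch {V=1, W=1, Y=1} (X, Z) contributes 0 new. Total: 24.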